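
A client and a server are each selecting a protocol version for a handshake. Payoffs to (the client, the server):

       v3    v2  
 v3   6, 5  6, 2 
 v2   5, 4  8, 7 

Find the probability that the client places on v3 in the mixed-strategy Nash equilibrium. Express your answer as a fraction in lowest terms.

1/2

The client's mix p on v3 must make the server indifferent between v3 and v2.
The server's payoff from v3: 5p + 4(1−p). From v2: 2p + 7(1−p).
Set equal: 3p = 3(1−p) → p = 3/6 = 1/2.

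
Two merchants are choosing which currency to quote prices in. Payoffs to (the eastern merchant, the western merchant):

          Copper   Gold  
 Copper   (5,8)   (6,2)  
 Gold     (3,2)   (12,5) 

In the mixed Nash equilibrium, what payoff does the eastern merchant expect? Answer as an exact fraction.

The western merchant mixes with probability q on Copper, chosen so the eastern merchant is indifferent: 5q + 6(1−q) = 3q + 12(1−q) gives q = 3/4.
The eastern merchant's expected payoff (from either row, since indifferent) is 5·3/4 + 6·1/4 = 21/4.

21/4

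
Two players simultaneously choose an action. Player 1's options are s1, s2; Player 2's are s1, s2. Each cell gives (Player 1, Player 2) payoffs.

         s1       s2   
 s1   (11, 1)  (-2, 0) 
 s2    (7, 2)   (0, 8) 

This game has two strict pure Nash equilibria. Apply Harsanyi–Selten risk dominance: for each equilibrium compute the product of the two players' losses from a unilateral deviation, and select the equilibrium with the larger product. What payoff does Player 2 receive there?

8

At both s1: Player 1 loses 11 − 7 = 4 by deviating; Player 2 loses 1 − 0 = 1. Product = 4·1 = 4.
At both s2: Player 1 loses 0 − (-2) = 2 by deviating; Player 2 loses 8 − 2 = 6. Product = 2·6 = 12.
12 > 4, so both s2 is risk-dominant. Player 2's payoff there is 8.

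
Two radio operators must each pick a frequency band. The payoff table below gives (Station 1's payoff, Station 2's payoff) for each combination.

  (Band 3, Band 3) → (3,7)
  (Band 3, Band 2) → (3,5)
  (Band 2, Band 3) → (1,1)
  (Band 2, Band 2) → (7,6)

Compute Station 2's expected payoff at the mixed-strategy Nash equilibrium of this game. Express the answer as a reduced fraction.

Station 1 mixes with probability p on Band 3, chosen so Station 2 is indifferent: 7p + 1(1−p) = 5p + 6(1−p) gives p = 5/7.
Station 2's expected payoff is 7·5/7 + 1·2/7 = 37/7.

37/7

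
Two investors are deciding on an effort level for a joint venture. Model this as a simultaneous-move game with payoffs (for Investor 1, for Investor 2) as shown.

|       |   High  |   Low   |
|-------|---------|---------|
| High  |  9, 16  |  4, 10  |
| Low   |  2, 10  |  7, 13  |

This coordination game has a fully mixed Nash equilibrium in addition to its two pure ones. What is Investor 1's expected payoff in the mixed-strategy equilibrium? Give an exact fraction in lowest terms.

Investor 2 mixes with probability q on High, chosen so Investor 1 is indifferent: 9q + 4(1−q) = 2q + 7(1−q) gives q = 3/10.
Investor 1's expected payoff (from either row, since indifferent) is 9·3/10 + 4·7/10 = 11/2.

11/2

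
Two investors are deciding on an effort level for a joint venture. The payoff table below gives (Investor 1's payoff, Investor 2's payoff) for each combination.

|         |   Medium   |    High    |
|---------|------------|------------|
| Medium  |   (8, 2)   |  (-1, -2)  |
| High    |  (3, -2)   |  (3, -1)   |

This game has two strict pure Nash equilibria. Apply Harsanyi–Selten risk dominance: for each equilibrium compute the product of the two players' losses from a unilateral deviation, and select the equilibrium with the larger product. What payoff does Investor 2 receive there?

2

At both Medium: Investor 1 loses 8 − 3 = 5 by deviating; Investor 2 loses 2 − (-2) = 4. Product = 5·4 = 20.
At both High: Investor 1 loses 3 − (-1) = 4 by deviating; Investor 2 loses -1 − (-2) = 1. Product = 4·1 = 4.
20 > 4, so both Medium is risk-dominant. Investor 2's payoff there is 2.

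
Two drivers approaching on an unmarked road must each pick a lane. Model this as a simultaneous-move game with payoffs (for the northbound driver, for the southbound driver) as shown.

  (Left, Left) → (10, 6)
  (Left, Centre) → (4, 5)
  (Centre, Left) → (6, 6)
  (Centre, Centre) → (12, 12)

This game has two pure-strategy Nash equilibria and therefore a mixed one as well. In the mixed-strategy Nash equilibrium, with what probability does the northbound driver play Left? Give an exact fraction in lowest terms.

6/7

The northbound driver's mix p on Left must make the southbound driver indifferent between Left and Centre.
The southbound driver's payoff from Left: 6p + 6(1−p). From Centre: 5p + 12(1−p).
Set equal: 1p = 6(1−p) → p = 6/7.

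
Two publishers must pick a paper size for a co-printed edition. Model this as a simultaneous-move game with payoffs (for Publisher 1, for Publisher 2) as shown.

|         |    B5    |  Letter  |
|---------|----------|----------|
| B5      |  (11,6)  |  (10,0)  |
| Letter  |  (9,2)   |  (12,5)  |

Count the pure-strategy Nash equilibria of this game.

2

Both B5: Publisher 1 gets 11 (best alternative 9); Publisher 2 gets 6 (best alternative 0). Neither deviates — NE.
Both Letter: Publisher 1 gets 12 (best alternative 10); Publisher 2 gets 5 (best alternative 2). Neither deviates — NE.
(Letter, B5) is not a NE: Publisher 1 would switch to B5 (11 > 9).
No other cell survives both best-response checks, so there are 2 pure NE.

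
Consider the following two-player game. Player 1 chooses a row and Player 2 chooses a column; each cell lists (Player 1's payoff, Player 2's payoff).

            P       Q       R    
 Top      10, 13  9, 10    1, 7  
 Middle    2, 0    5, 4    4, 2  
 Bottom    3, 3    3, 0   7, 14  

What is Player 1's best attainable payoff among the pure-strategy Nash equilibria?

(Top, P) is a pure NE (Player 1: 10 ≥ 3; Player 2: 13 ≥ 10). Player 1 gets 10.
(Bottom, R) is a pure NE (Player 1: 7 ≥ 4; Player 2: 14 ≥ 3). Player 1 gets 7.
Every other cell has a profitable deviation for at least one player. Highest of {10, 7} is 10.

10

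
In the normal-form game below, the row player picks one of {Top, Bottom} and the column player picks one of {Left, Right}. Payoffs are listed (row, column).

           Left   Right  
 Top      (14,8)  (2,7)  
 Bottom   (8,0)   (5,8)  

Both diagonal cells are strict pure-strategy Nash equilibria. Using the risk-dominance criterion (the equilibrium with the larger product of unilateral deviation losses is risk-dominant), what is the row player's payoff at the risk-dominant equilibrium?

5

At (Top, Left): the row player loses 14 − 8 = 6 by deviating; the column player loses 8 − 7 = 1. Product = 6·1 = 6.
At (Bottom, Right): the row player loses 5 − 2 = 3 by deviating; the column player loses 8 − 0 = 8. Product = 3·8 = 24.
24 > 6, so (Bottom, Right) is risk-dominant. The row player's payoff there is 5.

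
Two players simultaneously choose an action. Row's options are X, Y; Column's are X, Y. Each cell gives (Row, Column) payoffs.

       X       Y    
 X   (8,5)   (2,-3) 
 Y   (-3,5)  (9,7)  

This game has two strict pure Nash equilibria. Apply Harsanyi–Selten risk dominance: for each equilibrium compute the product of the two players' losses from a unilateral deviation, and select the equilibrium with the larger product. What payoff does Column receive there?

At both X: Row loses 8 − (-3) = 11 by deviating; Column loses 5 − (-3) = 8. Product = 11·8 = 88.
At both Y: Row loses 9 − 2 = 7 by deviating; Column loses 7 − 5 = 2. Product = 7·2 = 14.
88 > 14, so both X is risk-dominant. Column's payoff there is 5.

5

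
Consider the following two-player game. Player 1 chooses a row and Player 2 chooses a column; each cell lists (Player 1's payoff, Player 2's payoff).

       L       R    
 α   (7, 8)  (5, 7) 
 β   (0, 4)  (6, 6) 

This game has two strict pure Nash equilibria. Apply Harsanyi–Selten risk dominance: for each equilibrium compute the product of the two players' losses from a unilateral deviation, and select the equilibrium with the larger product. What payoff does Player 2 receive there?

8

At (α, L): Player 1 loses 7 − 0 = 7 by deviating; Player 2 loses 8 − 7 = 1. Product = 7·1 = 7.
At (β, R): Player 1 loses 6 − 5 = 1 by deviating; Player 2 loses 6 − 4 = 2. Product = 1·2 = 2.
7 > 2, so (α, L) is risk-dominant. Player 2's payoff there is 8.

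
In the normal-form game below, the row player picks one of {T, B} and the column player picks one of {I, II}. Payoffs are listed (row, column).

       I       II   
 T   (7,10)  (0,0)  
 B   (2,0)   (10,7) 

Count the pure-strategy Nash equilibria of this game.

(T, I): the row player gets 7 (best alternative 2); the column player gets 10 (best alternative 0). Neither deviates — NE.
(B, II): the row player gets 10 (best alternative 0); the column player gets 7 (best alternative 0). Neither deviates — NE.
(T, II) is not a NE: the row player would switch to B (10 > 0).
No other cell survives both best-response checks, so there are 2 pure NE.

2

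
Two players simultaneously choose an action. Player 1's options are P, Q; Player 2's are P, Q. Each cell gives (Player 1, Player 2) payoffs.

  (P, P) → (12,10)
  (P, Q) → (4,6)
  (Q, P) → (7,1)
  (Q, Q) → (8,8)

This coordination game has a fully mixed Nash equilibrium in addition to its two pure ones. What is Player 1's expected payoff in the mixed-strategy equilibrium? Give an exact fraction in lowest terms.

68/9

Player 2 mixes with probability q on P, chosen so Player 1 is indifferent: 12q + 4(1−q) = 7q + 8(1−q) gives q = 4/9.
Player 1's expected payoff (from either row, since indifferent) is 12·4/9 + 4·5/9 = 68/9.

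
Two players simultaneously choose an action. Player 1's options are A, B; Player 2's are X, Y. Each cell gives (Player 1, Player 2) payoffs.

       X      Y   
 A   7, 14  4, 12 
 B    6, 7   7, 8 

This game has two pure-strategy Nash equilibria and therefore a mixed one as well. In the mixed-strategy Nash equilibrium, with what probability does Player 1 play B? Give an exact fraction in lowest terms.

Player 1's mix p on A must make Player 2 indifferent between X and Y.
Player 2's payoff from X: 14p + 7(1−p). From Y: 12p + 8(1−p).
Set equal: 2p = 1(1−p) → p = 1/3.
Probability on B is 1 − 1/3 = 2/3.

2/3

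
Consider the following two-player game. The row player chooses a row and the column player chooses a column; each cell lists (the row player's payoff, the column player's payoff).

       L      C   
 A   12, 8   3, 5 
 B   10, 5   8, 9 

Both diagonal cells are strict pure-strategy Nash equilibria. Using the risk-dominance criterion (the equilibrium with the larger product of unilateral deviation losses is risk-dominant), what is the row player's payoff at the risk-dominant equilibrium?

8

At (A, L): the row player loses 12 − 10 = 2 by deviating; the column player loses 8 − 5 = 3. Product = 2·3 = 6.
At (B, C): the row player loses 8 − 3 = 5 by deviating; the column player loses 9 − 5 = 4. Product = 5·4 = 20.
20 > 6, so (B, C) is risk-dominant. The row player's payoff there is 8.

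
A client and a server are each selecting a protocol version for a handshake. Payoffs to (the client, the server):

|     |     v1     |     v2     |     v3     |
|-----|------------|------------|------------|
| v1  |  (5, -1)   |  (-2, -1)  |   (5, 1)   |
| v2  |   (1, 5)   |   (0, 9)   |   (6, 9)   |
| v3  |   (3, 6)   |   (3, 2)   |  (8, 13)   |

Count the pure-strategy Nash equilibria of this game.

1

Both v3: the client gets 8 (best alternative 6); the server gets 13 (best alternative 6). Neither deviates — NE.
Both v1 is not a NE: the server would switch to v3 (1 > -1).
No other cell survives both best-response checks, so there is 1 pure NE.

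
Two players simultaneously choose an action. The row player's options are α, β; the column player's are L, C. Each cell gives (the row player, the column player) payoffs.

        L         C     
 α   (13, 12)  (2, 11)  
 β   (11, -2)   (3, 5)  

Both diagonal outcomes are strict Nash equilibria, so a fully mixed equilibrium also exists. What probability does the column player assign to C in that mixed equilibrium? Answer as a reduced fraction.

The column player's mix q on L must make the row player indifferent between α and β.
The row player's payoff from α: 13q + 2(1−q). From β: 11q + 3(1−q).
Set equal: 2q = 1(1−q) → q = 1/3.
Probability on C is 1 − 1/3 = 2/3.

2/3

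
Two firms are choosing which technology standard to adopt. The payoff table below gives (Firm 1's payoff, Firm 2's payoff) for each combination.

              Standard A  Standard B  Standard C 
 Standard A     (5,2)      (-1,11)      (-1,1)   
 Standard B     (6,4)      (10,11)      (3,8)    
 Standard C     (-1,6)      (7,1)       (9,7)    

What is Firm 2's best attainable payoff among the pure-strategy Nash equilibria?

11

Both Standard B is a pure NE (Firm 1: 10 ≥ 7; Firm 2: 11 ≥ 8). Firm 2 gets 11.
Both Standard C is a pure NE (Firm 1: 9 ≥ 3; Firm 2: 7 ≥ 6). Firm 2 gets 7.
Every other cell has a profitable deviation for at least one player. Highest of {11, 7} is 11.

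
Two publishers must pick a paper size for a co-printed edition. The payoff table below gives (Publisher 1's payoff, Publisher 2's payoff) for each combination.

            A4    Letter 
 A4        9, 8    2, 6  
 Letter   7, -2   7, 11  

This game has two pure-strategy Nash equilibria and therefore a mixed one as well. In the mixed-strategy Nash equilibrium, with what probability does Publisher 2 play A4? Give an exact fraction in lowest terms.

Publisher 2's mix q on A4 must make Publisher 1 indifferent between A4 and Letter.
Publisher 1's payoff from A4: 9q + 2(1−q). From Letter: 7q + 7(1−q).
Set equal: 2q = 5(1−q) → q = 5/7.

5/7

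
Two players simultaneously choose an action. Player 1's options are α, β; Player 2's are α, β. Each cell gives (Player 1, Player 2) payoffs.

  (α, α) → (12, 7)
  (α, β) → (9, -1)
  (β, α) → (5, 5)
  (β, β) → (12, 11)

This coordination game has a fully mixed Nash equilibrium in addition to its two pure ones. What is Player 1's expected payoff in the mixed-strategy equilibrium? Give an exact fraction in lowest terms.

Player 2 mixes with probability q on α, chosen so Player 1 is indifferent: 12q + 9(1−q) = 5q + 12(1−q) gives q = 3/10.
Player 1's expected payoff (from either row, since indifferent) is 12·3/10 + 9·7/10 = 99/10.

99/10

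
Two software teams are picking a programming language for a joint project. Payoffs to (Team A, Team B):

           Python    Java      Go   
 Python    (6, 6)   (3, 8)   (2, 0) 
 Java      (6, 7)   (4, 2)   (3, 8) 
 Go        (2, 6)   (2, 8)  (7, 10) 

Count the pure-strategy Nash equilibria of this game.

1

Both Go: Team A gets 7 (best alternative 3); Team B gets 10 (best alternative 8). Neither deviates — NE.
Both Python is not a NE: Team B would switch to Java (8 > 6).
No other cell survives both best-response checks, so there is 1 pure NE.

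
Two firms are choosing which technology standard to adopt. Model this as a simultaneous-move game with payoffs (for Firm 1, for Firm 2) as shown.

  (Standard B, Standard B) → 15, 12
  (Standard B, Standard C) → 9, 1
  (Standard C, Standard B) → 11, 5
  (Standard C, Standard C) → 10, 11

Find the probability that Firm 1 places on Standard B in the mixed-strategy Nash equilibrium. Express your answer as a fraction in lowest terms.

Firm 1's mix p on Standard B must make Firm 2 indifferent between Standard B and Standard C.
Firm 2's payoff from Standard B: 12p + 5(1−p). From Standard C: 1p + 11(1−p).
Set equal: 11p = 6(1−p) → p = 6/17.

6/17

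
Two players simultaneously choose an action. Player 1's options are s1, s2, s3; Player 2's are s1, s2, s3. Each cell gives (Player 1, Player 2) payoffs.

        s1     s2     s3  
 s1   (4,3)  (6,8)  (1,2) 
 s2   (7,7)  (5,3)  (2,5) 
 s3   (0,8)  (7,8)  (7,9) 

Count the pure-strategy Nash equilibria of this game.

(s2, s1): Player 1 gets 7 (best alternative 4); Player 2 gets 7 (best alternative 5). Neither deviates — NE.
Both s3: Player 1 gets 7 (best alternative 2); Player 2 gets 9 (best alternative 8). Neither deviates — NE.
Both s2 is not a NE: Player 1 would switch to s3 (7 > 5).
No other cell survives both best-response checks, so there are 2 pure NE.

2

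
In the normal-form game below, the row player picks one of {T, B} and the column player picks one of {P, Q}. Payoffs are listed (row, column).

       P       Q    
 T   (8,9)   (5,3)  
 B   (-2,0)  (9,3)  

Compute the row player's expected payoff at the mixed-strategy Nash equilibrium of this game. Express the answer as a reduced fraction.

41/7

The column player mixes with probability q on P, chosen so the row player is indifferent: 8q + 5(1−q) = (-2)q + 9(1−q) gives q = 2/7.
The row player's expected payoff (from either row, since indifferent) is 8·2/7 + 5·5/7 = 41/7.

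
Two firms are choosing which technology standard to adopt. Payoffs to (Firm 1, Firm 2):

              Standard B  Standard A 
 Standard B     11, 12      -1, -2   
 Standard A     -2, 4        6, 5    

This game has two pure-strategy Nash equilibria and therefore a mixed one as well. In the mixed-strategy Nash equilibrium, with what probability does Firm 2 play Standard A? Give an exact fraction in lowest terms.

Firm 2's mix q on Standard B must make Firm 1 indifferent between Standard B and Standard A.
Firm 1's payoff from Standard B: 11q + (-1)(1−q). From Standard A: (-2)q + 6(1−q).
Set equal: 13q = 7(1−q) → q = 7/20.
Probability on Standard A is 1 − 7/20 = 13/20.

13/20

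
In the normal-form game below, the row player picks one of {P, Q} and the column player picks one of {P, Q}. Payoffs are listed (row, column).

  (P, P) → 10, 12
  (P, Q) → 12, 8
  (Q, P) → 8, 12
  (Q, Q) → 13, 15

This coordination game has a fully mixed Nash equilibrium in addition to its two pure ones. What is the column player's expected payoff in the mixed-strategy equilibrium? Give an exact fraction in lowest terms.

The row player mixes with probability p on P, chosen so the column player is indifferent: 12p + 12(1−p) = 8p + 15(1−p) gives p = 3/7.
The column player's expected payoff is 12·3/7 + 12·4/7 = 12.

12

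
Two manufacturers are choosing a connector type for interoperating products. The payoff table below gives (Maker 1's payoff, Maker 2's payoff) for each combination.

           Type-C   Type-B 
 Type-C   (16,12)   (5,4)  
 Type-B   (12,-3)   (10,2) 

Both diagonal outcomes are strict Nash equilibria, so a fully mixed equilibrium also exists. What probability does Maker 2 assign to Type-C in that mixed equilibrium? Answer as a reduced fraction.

5/9

Maker 2's mix q on Type-C must make Maker 1 indifferent between Type-C and Type-B.
Maker 1's payoff from Type-C: 16q + 5(1−q). From Type-B: 12q + 10(1−q).
Set equal: 4q = 5(1−q) → q = 5/9.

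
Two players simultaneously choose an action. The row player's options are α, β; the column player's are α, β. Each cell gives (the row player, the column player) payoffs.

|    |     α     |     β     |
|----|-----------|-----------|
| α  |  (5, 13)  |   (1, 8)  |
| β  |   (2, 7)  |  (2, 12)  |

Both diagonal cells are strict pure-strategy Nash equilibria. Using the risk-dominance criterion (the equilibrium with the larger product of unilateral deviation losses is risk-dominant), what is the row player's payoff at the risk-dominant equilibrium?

At both α: the row player loses 5 − 2 = 3 by deviating; the column player loses 13 − 8 = 5. Product = 3·5 = 15.
At both β: the row player loses 2 − 1 = 1 by deviating; the column player loses 12 − 7 = 5. Product = 1·5 = 5.
15 > 5, so both α is risk-dominant. The row player's payoff there is 5.

5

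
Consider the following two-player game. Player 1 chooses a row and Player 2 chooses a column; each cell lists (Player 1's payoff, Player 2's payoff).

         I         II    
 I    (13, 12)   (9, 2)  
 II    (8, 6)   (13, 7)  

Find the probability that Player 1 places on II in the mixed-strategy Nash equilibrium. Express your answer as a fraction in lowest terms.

10/11

Player 1's mix p on I must make Player 2 indifferent between I and II.
Player 2's payoff from I: 12p + 6(1−p). From II: 2p + 7(1−p).
Set equal: 10p = 1(1−p) → p = 1/11.
Probability on II is 1 − 1/11 = 10/11.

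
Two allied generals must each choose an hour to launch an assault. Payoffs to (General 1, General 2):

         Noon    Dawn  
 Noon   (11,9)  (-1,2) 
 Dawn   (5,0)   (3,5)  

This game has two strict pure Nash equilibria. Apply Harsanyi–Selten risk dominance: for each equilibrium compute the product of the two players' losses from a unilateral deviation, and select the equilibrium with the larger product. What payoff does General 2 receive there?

At both Noon: General 1 loses 11 − 5 = 6 by deviating; General 2 loses 9 − 2 = 7. Product = 6·7 = 42.
At both Dawn: General 1 loses 3 − (-1) = 4 by deviating; General 2 loses 5 − 0 = 5. Product = 4·5 = 20.
42 > 20, so both Noon is risk-dominant. General 2's payoff there is 9.

9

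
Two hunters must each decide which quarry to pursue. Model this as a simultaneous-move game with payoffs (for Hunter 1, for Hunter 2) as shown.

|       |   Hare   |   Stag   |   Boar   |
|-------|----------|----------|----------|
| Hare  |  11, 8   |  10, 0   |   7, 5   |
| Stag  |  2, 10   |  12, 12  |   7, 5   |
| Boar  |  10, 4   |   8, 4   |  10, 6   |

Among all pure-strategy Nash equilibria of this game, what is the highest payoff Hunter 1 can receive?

12

Both Hare is a pure NE (Hunter 1: 11 ≥ 10; Hunter 2: 8 ≥ 5). Hunter 1 gets 11.
Both Stag is a pure NE (Hunter 1: 12 ≥ 10; Hunter 2: 12 ≥ 10). Hunter 1 gets 12.
Both Boar is a pure NE (Hunter 1: 10 ≥ 7; Hunter 2: 6 ≥ 4). Hunter 1 gets 10.
Every other cell has a profitable deviation for at least one player. Highest of {11, 12, 10} is 12.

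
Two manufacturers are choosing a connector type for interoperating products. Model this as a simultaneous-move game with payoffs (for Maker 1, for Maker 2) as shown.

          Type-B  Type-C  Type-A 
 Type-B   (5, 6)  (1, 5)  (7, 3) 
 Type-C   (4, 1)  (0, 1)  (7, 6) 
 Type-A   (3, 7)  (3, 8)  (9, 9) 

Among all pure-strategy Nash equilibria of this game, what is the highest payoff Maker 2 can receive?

Both Type-B is a pure NE (Maker 1: 5 ≥ 4; Maker 2: 6 ≥ 5). Maker 2 gets 6.
Both Type-A is a pure NE (Maker 1: 9 ≥ 7; Maker 2: 9 ≥ 8). Maker 2 gets 9.
Every other cell has a profitable deviation for at least one player. Highest of {6, 9} is 9.

9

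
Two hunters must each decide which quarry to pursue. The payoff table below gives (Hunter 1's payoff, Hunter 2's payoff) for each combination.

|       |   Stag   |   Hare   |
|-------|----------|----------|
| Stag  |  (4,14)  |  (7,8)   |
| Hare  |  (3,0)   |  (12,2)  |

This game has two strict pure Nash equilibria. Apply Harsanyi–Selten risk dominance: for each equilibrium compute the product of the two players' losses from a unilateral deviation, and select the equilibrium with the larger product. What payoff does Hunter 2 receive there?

2

At both Stag: Hunter 1 loses 4 − 3 = 1 by deviating; Hunter 2 loses 14 − 8 = 6. Product = 1·6 = 6.
At both Hare: Hunter 1 loses 12 − 7 = 5 by deviating; Hunter 2 loses 2 − 0 = 2. Product = 5·2 = 10.
10 > 6, so both Hare is risk-dominant. Hunter 2's payoff there is 2.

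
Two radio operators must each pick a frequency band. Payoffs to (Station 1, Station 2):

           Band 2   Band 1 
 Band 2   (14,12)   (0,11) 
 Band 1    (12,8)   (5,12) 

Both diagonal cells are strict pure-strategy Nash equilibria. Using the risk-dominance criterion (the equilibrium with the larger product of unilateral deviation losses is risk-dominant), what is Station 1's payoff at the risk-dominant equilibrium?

5

At both Band 2: Station 1 loses 14 − 12 = 2 by deviating; Station 2 loses 12 − 11 = 1. Product = 2·1 = 2.
At both Band 1: Station 1 loses 5 − 0 = 5 by deviating; Station 2 loses 12 − 8 = 4. Product = 5·4 = 20.
20 > 2, so both Band 1 is risk-dominant. Station 1's payoff there is 5.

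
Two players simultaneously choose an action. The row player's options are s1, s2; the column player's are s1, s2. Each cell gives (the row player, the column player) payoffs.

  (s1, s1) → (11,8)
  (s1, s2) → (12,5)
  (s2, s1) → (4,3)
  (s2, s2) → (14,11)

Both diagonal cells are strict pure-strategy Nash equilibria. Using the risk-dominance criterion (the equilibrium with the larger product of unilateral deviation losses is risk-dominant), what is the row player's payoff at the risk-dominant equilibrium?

11

At both s1: the row player loses 11 − 4 = 7 by deviating; the column player loses 8 − 5 = 3. Product = 7·3 = 21.
At both s2: the row player loses 14 − 12 = 2 by deviating; the column player loses 11 − 3 = 8. Product = 2·8 = 16.
21 > 16, so both s1 is risk-dominant. The row player's payoff there is 11.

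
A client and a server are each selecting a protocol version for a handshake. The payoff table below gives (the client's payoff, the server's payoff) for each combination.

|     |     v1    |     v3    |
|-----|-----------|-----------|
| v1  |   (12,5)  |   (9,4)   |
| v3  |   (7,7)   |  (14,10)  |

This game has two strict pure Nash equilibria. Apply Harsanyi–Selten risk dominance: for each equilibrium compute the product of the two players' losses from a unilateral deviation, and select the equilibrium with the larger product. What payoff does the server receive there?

At both v1: the client loses 12 − 7 = 5 by deviating; the server loses 5 − 4 = 1. Product = 5·1 = 5.
At both v3: the client loses 14 − 9 = 5 by deviating; the server loses 10 − 7 = 3. Product = 5·3 = 15.
15 > 5, so both v3 is risk-dominant. The server's payoff there is 10.

10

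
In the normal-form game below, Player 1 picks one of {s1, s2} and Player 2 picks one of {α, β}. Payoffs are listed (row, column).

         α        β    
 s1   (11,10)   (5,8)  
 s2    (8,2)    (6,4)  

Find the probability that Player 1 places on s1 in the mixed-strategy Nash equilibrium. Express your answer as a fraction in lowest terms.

1/2

Player 1's mix p on s1 must make Player 2 indifferent between α and β.
Player 2's payoff from α: 10p + 2(1−p). From β: 8p + 4(1−p).
Set equal: 2p = 2(1−p) → p = 2/4 = 1/2.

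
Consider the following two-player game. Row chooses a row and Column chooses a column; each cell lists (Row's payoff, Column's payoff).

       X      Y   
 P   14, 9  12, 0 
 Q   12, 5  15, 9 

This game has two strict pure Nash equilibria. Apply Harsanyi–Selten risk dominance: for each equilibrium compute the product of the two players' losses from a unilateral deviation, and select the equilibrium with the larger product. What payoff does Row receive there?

14

At (P, X): Row loses 14 − 12 = 2 by deviating; Column loses 9 − 0 = 9. Product = 2·9 = 18.
At (Q, Y): Row loses 15 − 12 = 3 by deviating; Column loses 9 − 5 = 4. Product = 3·4 = 12.
18 > 12, so (P, X) is risk-dominant. Row's payoff there is 14.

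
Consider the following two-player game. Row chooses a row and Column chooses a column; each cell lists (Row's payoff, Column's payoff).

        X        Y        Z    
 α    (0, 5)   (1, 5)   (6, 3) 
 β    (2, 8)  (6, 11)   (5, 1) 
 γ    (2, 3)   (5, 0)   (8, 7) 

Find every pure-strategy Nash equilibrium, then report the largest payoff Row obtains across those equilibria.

8

(β, Y) is a pure NE (Row: 6 ≥ 5; Column: 11 ≥ 8). Row gets 6.
(γ, Z) is a pure NE (Row: 8 ≥ 6; Column: 7 ≥ 3). Row gets 8.
Every other cell has a profitable deviation for at least one player. Highest of {6, 8} is 8.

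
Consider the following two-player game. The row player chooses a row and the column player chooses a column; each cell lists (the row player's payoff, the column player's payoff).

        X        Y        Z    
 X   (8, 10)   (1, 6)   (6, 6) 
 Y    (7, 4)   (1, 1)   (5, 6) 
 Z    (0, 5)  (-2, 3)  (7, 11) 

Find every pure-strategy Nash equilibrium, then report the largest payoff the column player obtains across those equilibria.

11

Both X is a pure NE (the row player: 8 ≥ 7; the column player: 10 ≥ 6). The column player gets 10.
Both Z is a pure NE (the row player: 7 ≥ 6; the column player: 11 ≥ 5). The column player gets 11.
Every other cell has a profitable deviation for at least one player. Highest of {10, 11} is 11.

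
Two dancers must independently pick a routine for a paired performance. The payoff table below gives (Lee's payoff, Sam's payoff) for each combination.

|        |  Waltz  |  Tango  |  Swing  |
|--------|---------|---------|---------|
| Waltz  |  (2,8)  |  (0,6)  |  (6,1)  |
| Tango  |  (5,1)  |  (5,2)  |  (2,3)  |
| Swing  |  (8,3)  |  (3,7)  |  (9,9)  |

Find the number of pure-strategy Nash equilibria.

Both Swing: Lee gets 9 (best alternative 6); Sam gets 9 (best alternative 7). Neither deviates — NE.
Both Tango is not a NE: Sam would switch to Swing (3 > 2).
No other cell survives both best-response checks, so there is 1 pure NE.

1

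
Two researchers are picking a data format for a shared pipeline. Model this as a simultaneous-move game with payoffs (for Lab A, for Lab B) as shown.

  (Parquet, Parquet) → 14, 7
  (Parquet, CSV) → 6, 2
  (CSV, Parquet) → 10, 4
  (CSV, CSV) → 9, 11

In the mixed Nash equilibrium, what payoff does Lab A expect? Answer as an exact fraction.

Lab B mixes with probability q on Parquet, chosen so Lab A is indifferent: 14q + 6(1−q) = 10q + 9(1−q) gives q = 3/7.
Lab A's expected payoff (from either row, since indifferent) is 14·3/7 + 6·4/7 = 66/7.

66/7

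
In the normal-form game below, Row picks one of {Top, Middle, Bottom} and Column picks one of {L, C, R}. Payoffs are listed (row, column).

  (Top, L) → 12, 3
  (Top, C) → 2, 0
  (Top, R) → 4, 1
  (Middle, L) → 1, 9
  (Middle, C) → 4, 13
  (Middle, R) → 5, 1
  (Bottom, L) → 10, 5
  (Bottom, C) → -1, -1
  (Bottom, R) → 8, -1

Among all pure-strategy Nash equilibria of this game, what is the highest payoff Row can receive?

(Top, L) is a pure NE (Row: 12 ≥ 10; Column: 3 ≥ 1). Row gets 12.
(Middle, C) is a pure NE (Row: 4 ≥ 2; Column: 13 ≥ 9). Row gets 4.
Every other cell has a profitable deviation for at least one player. Highest of {12, 4} is 12.

12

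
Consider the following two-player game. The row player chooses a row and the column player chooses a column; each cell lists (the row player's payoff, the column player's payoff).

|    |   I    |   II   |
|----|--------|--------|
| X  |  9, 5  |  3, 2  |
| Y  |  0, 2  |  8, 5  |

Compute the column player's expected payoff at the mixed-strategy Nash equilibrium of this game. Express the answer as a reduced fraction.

7/2

The row player mixes with probability p on X, chosen so the column player is indifferent: 5p + 2(1−p) = 2p + 5(1−p) gives p = 1/2.
The column player's expected payoff is 5·1/2 + 2·1/2 = 7/2.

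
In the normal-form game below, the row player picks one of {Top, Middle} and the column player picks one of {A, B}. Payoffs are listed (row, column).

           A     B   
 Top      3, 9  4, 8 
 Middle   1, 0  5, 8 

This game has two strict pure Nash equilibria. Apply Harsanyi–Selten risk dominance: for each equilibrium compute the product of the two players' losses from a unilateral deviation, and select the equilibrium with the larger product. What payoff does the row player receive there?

At (Top, A): the row player loses 3 − 1 = 2 by deviating; the column player loses 9 − 8 = 1. Product = 2·1 = 2.
At (Middle, B): the row player loses 5 − 4 = 1 by deviating; the column player loses 8 − 0 = 8. Product = 1·8 = 8.
8 > 2, so (Middle, B) is risk-dominant. The row player's payoff there is 5.

5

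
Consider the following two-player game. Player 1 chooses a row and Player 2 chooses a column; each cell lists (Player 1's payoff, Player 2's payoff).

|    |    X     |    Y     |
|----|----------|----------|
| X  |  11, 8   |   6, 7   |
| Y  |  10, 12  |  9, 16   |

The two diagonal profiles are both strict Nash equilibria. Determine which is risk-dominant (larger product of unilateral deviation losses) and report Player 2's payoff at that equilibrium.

At both X: Player 1 loses 11 − 10 = 1 by deviating; Player 2 loses 8 − 7 = 1. Product = 1·1 = 1.
At both Y: Player 1 loses 9 − 6 = 3 by deviating; Player 2 loses 16 − 12 = 4. Product = 3·4 = 12.
12 > 1, so both Y is risk-dominant. Player 2's payoff there is 16.

16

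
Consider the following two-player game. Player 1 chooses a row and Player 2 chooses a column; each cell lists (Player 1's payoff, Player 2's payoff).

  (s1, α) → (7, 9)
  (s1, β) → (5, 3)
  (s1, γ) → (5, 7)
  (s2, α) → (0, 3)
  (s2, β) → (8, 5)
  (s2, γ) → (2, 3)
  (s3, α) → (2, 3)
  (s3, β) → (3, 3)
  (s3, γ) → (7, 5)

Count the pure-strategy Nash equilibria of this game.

3

(s1, α): Player 1 gets 7 (best alternative 2); Player 2 gets 9 (best alternative 7). Neither deviates — NE.
(s2, β): Player 1 gets 8 (best alternative 5); Player 2 gets 5 (best alternative 3). Neither deviates — NE.
(s3, γ): Player 1 gets 7 (best alternative 5); Player 2 gets 5 (best alternative 3). Neither deviates — NE.
(s3, α) is not a NE: Player 1 would switch to s1 (7 > 2).
No other cell survives both best-response checks, so there are 3 pure NE.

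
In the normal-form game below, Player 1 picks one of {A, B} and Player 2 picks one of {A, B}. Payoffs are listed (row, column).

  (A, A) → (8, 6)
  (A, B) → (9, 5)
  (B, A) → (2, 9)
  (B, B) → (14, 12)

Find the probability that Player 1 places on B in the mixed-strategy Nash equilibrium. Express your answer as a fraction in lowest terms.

1/4

Player 1's mix p on A must make Player 2 indifferent between A and B.
Player 2's payoff from A: 6p + 9(1−p). From B: 5p + 12(1−p).
Set equal: 1p = 3(1−p) → p = 3/4.
Probability on B is 1 − 3/4 = 1/4.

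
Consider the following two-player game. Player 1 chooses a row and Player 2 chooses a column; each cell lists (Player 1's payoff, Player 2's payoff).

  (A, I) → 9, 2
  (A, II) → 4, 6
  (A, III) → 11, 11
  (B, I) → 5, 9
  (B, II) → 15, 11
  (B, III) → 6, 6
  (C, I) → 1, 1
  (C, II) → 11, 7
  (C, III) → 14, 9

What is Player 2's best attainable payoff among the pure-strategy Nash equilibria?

(B, II) is a pure NE (Player 1: 15 ≥ 11; Player 2: 11 ≥ 9). Player 2 gets 11.
(C, III) is a pure NE (Player 1: 14 ≥ 11; Player 2: 9 ≥ 7). Player 2 gets 9.
Every other cell has a profitable deviation for at least one player. Highest of {11, 9} is 11.

11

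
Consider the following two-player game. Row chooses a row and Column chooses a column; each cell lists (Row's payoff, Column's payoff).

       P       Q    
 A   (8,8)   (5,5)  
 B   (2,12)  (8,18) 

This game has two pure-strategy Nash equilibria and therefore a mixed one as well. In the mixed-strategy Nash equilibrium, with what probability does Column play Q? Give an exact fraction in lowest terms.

Column's mix q on P must make Row indifferent between A and B.
Row's payoff from A: 8q + 5(1−q). From B: 2q + 8(1−q).
Set equal: 6q = 3(1−q) → q = 3/9 = 1/3.
Probability on Q is 1 − 1/3 = 2/3.

2/3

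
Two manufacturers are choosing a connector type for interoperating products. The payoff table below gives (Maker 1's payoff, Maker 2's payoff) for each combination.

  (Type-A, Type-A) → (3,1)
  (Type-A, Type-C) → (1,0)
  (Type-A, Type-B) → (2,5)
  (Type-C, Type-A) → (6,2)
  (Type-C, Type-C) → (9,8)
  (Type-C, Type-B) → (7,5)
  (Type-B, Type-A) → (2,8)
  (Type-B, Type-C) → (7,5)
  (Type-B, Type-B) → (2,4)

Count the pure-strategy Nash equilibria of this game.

Both Type-C: Maker 1 gets 9 (best alternative 7); Maker 2 gets 8 (best alternative 5). Neither deviates — NE.
Both Type-A is not a NE: Maker 1 would switch to Type-C (6 > 3).
No other cell survives both best-response checks, so there is 1 pure NE.

1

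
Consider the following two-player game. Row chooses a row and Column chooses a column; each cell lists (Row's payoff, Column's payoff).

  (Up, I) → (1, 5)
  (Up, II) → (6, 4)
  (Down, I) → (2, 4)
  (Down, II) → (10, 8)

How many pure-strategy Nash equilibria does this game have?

(Down, II): Row gets 10 (best alternative 6); Column gets 8 (best alternative 4). Neither deviates — NE.
(Up, I) is not a NE: Row would switch to Down (2 > 1).
No other cell survives both best-response checks, so there is 1 pure NE.

1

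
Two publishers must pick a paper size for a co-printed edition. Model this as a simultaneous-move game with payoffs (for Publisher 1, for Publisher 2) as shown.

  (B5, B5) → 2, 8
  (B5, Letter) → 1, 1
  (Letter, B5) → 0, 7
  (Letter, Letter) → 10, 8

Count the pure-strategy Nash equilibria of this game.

2

Both B5: Publisher 1 gets 2 (best alternative 0); Publisher 2 gets 8 (best alternative 1). Neither deviates — NE.
Both Letter: Publisher 1 gets 10 (best alternative 1); Publisher 2 gets 8 (best alternative 7). Neither deviates — NE.
(Letter, B5) is not a NE: Publisher 1 would switch to B5 (2 > 0).
No other cell survives both best-response checks, so there are 2 pure NE.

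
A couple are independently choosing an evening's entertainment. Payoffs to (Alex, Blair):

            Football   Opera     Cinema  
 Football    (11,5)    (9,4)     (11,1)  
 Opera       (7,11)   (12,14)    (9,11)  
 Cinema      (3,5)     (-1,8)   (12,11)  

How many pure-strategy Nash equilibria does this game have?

Both Football: Alex gets 11 (best alternative 7); Blair gets 5 (best alternative 4). Neither deviates — NE.
Both Opera: Alex gets 12 (best alternative 9); Blair gets 14 (best alternative 11). Neither deviates — NE.
Both Cinema: Alex gets 12 (best alternative 11); Blair gets 11 (best alternative 8). Neither deviates — NE.
(Opera, Football) is not a NE: Alex would switch to Football (11 > 7).
No other cell survives both best-response checks, so there are 3 pure NE.

3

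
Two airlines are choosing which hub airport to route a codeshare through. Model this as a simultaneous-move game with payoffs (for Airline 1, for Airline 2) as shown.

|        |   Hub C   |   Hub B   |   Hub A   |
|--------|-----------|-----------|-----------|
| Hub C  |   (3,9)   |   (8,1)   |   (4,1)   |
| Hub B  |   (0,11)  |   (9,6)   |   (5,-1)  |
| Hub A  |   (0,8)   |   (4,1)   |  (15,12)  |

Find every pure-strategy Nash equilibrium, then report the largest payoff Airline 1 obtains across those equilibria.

15

Both Hub C is a pure NE (Airline 1: 3 ≥ 0; Airline 2: 9 ≥ 1). Airline 1 gets 3.
Both Hub A is a pure NE (Airline 1: 15 ≥ 5; Airline 2: 12 ≥ 8). Airline 1 gets 15.
Every other cell has a profitable deviation for at least one player. Highest of {3, 15} is 15.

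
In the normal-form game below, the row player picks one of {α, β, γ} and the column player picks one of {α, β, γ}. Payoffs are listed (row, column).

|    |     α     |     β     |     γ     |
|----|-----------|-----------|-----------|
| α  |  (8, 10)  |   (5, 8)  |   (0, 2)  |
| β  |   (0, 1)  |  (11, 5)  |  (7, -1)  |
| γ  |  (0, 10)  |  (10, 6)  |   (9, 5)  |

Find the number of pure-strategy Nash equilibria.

Both α: the row player gets 8 (best alternative 0); the column player gets 10 (best alternative 8). Neither deviates — NE.
Both β: the row player gets 11 (best alternative 10); the column player gets 5 (best alternative 1). Neither deviates — NE.
Both γ is not a NE: the column player would switch to α (10 > 5).
No other cell survives both best-response checks, so there are 2 pure NE.

2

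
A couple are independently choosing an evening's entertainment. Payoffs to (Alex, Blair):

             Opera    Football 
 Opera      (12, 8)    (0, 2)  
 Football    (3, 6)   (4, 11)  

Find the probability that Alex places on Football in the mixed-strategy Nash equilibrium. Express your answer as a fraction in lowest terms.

6/11

Alex's mix p on Opera must make Blair indifferent between Opera and Football.
Blair's payoff from Opera: 8p + 6(1−p). From Football: 2p + 11(1−p).
Set equal: 6p = 5(1−p) → p = 5/11.
Probability on Football is 1 − 5/11 = 6/11.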